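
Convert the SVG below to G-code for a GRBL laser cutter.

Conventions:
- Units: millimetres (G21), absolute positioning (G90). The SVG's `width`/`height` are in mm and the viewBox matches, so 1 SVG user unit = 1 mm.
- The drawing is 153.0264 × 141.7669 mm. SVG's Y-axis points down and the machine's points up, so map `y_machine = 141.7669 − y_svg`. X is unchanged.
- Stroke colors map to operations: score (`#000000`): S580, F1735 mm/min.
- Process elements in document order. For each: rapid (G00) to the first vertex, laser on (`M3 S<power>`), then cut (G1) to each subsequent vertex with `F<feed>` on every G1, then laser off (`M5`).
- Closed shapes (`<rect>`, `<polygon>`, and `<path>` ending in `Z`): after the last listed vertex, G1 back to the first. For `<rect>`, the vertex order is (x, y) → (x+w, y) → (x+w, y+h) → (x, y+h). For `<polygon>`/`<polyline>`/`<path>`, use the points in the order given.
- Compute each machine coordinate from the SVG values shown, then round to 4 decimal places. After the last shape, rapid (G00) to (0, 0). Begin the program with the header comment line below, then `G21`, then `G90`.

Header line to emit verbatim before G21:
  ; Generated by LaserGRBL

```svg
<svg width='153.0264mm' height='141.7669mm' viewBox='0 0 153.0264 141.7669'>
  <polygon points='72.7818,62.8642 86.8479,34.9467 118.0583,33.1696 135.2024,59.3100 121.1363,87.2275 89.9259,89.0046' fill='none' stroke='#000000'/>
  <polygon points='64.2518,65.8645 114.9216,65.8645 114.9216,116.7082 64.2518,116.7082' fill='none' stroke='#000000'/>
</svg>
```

1 u = 1 mm; y_m = 141.7669 − y.

[1] `<polygon>` regular polygon, #000000→score S580 F1735: (72.7818,78.9027) → (86.8479,106.8202) → (118.0583,108.5973) → (135.2024,82.4569) → (121.1363,54.5394) → (89.9259,52.7623) → (72.7818,78.9027) (closed)

[2] `<polygon>` rectangle, #000000→score S580 F1735: (64.2518,75.9024) → (114.9216,75.9024) → (114.9216,25.0587) → (64.2518,25.0587) → (64.2518,75.9024) (closed)

; Generated by LaserGRBL
G21
G90
G00 X72.7818 Y78.9027
M3 S580
G1 X86.8479 Y106.8202 F1735
G1 X118.0583 Y108.5973 F1735
G1 X135.2024 Y82.4569 F1735
G1 X121.1363 Y54.5394 F1735
G1 X89.9259 Y52.7623 F1735
G1 X72.7818 Y78.9027 F1735
M5
G00 X64.2518 Y75.9024
M3 S580
G1 X114.9216 Y75.9024 F1735
G1 X114.9216 Y25.0587 F1735
G1 X64.2518 Y25.0587 F1735
G1 X64.2518 Y75.9024 F1735
M5
G00 X0.0000 Y0.0000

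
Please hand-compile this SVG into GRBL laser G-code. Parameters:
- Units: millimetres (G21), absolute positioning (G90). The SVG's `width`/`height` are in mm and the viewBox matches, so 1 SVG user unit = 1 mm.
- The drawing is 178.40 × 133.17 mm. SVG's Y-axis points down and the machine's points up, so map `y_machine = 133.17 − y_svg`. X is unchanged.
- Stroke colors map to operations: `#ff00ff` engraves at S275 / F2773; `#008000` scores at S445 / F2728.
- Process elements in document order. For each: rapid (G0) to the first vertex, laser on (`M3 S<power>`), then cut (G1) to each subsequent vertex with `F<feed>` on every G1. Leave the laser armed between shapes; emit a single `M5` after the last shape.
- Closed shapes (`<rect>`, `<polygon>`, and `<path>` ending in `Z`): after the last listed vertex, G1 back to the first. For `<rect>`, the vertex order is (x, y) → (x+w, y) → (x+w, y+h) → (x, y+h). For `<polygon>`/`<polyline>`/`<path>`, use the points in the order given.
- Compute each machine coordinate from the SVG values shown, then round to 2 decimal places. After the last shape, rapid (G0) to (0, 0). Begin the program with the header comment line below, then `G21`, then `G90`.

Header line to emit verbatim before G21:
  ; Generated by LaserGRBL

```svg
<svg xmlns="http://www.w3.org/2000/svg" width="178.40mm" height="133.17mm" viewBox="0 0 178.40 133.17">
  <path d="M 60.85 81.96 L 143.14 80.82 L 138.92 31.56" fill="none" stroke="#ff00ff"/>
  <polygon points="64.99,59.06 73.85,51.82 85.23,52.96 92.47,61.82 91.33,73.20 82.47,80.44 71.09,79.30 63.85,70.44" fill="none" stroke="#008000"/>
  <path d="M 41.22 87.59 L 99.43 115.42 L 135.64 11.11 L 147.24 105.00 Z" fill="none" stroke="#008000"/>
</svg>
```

; Generated by LaserGRBL
G21
G90
G0 X60.85 Y51.21
M3 S275
G1 X143.14 Y52.35 F2773
G1 X138.92 Y101.61 F2773
G0 X64.99 Y74.11
M3 S445
G1 X73.85 Y81.35 F2728
G1 X85.23 Y80.21 F2728
G1 X92.47 Y71.35 F2728
G1 X91.33 Y59.97 F2728
G1 X82.47 Y52.73 F2728
G1 X71.09 Y53.87 F2728
G1 X63.85 Y62.73 F2728
G1 X64.99 Y74.11 F2728
G0 X41.22 Y45.58
M3 S445
G1 X99.43 Y17.75 F2728
G1 X135.64 Y122.06 F2728
G1 X147.24 Y28.17 F2728
G1 X41.22 Y45.58 F2728
M5
G0 X0.00 Y0.00

1 u = 1 mm; y_m = 133.17 − y.

[1] `<path>` open polyline, #ff00ff→engrave S275 F2773: (60.85,51.21) → (143.14,52.35) → (138.92,101.61)

[2] `<polygon>` regular polygon, #008000→score S445 F2728: (64.99,74.11) → (73.85,81.35) → (85.23,80.21) → (92.47,71.35) → (91.33,59.97) → (82.47,52.73) → (71.09,53.87) → (63.85,62.73) → (64.99,74.11) (closed)

[3] `<path>` closed polygon, #008000→score S445 F2728: (41.22,45.58) → (99.43,17.75) → (135.64,122.06) → (147.24,28.17) → (41.22,45.58) (closed)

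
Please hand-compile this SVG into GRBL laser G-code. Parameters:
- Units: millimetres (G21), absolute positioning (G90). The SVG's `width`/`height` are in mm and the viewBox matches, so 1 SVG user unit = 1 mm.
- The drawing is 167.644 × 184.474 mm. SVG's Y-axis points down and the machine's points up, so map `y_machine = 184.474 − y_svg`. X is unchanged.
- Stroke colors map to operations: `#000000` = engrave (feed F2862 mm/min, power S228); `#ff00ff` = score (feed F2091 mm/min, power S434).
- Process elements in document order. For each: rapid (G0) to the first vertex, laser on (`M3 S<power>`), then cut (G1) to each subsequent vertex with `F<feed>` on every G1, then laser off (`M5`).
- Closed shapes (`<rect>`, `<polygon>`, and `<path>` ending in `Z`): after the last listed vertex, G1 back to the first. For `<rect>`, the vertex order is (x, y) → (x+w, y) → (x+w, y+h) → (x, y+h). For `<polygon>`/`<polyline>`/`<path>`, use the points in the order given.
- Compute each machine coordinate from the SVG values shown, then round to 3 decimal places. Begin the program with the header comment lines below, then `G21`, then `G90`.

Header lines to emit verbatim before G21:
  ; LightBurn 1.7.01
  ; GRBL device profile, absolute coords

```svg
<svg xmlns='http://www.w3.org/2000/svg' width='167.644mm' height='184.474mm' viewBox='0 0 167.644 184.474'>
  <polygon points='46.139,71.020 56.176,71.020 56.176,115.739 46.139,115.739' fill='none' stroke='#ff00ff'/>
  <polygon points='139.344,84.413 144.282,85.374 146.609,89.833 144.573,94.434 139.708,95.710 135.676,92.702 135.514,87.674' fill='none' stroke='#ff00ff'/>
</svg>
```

Since the viewBox matches the mm dimensions, user units are millimetres directly. The only transform is the Y-flip y_m = 184.474 − y_svg.

Shape 1 is a rectangle drawn with `<polygon>`. Its stroke #ff00ff means score at S434, F2091. After flipping Y the toolpath is (46.139,113.454) → (56.176,113.454) → (56.176,68.735) → (46.139,68.735) → (46.139,113.454), returning to the start.

Shape 2 is a regular polygon drawn with `<polygon>`. Its stroke #ff00ff means score at S434, F2091. After flipping Y the toolpath is (139.344,100.061) → (144.282,99.100) → (146.609,94.641) → (144.573,90.040) → (139.708,88.764) → (135.676,91.772) → (135.514,96.800) → (139.344,100.061), returning to the start.

; LightBurn 1.7.01
; GRBL device profile, absolute coords
G21
G90
G0 X46.139 Y113.454
M3 S434
G1 X56.176 Y113.454 F2091
G1 X56.176 Y68.735 F2091
G1 X46.139 Y68.735 F2091
G1 X46.139 Y113.454 F2091
M5
G0 X139.344 Y100.061
M3 S434
G1 X144.282 Y99.100 F2091
G1 X146.609 Y94.641 F2091
G1 X144.573 Y90.040 F2091
G1 X139.708 Y88.764 F2091
G1 X135.676 Y91.772 F2091
G1 X135.514 Y96.800 F2091
G1 X139.344 Y100.061 F2091
M5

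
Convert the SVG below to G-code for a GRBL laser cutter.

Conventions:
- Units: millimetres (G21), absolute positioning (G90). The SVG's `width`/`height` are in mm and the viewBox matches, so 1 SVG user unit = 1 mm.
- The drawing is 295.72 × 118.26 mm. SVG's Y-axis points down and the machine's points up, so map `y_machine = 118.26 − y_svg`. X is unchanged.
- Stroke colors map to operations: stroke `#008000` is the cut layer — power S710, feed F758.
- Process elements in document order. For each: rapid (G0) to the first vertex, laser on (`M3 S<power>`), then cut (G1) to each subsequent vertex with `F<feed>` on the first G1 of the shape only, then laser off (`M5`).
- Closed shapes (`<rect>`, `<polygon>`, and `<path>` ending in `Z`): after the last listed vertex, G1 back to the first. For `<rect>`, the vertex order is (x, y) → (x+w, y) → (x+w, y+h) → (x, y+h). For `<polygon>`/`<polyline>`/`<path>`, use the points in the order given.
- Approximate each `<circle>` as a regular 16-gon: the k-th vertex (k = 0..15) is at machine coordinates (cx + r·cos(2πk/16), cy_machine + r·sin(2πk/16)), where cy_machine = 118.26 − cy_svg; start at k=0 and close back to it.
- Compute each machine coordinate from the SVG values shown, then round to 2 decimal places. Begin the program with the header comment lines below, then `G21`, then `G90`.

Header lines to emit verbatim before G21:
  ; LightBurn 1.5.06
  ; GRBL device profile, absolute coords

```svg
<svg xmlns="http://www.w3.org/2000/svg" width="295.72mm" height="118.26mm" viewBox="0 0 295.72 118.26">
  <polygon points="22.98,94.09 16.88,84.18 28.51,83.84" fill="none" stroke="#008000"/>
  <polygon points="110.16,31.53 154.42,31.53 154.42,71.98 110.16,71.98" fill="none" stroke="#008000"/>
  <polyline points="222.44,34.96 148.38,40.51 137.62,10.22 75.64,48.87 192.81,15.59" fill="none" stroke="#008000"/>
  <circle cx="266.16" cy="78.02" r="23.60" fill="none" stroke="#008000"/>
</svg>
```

; LightBurn 1.5.06
; GRBL device profile, absolute coords
G21
G90
G0 X22.98 Y24.17
M3 S710
G1 X16.88 Y34.08 F758
G1 X28.51 Y34.42
G1 X22.98 Y24.17
M5
G0 X110.16 Y86.73
M3 S710
G1 X154.42 Y86.73 F758
G1 X154.42 Y46.28
G1 X110.16 Y46.28
G1 X110.16 Y86.73
M5
G0 X222.44 Y83.30
M3 S710
G1 X148.38 Y77.75 F758
G1 X137.62 Y108.04
G1 X75.64 Y69.39
G1 X192.81 Y102.67
M5
G0 X289.76 Y40.24
M3 S710
G1 X287.96 Y49.27 F758
G1 X282.85 Y56.93
G1 X275.19 Y62.04
G1 X266.16 Y63.84
G1 X257.13 Y62.04
G1 X249.47 Y56.93
G1 X244.36 Y49.27
G1 X242.56 Y40.24
G1 X244.36 Y31.21
G1 X249.47 Y23.55
G1 X257.13 Y18.44
G1 X266.16 Y16.64
G1 X275.19 Y18.44
G1 X282.85 Y23.55
G1 X287.96 Y31.21
G1 X289.76 Y40.24
M5

1 u = 1 mm; y_m = 118.26 − y.

[1] `<polygon>` regular polygon, #008000→cut S710 F758: (22.98,24.17) → (16.88,34.08) → (28.51,34.42) → (22.98,24.17) (closed)

[2] `<polygon>` rectangle, #008000→cut S710 F758: (110.16,86.73) → (154.42,86.73) → (154.42,46.28) → (110.16,46.28) → (110.16,86.73) (closed)

[3] `<polyline>` open polyline, #008000→cut S710 F758: (222.44,83.30) → (148.38,77.75) → (137.62,108.04) → (75.64,69.39) → (192.81,102.67)

[4] `<circle>` circle, #008000→cut S710 F758: (289.76,40.24) → (287.96,49.27) → (282.85,56.93) → (275.19,62.04) → (266.16,63.84) → (257.13,62.04) → (249.47,56.93) → (244.36,49.27) → (242.56,40.24) → (244.36,31.21) → (249.47,23.55) → (257.13,18.44) → (266.16,16.64) → (275.19,18.44) → (282.85,23.55) → (287.96,31.21) → (289.76,40.24) (closed)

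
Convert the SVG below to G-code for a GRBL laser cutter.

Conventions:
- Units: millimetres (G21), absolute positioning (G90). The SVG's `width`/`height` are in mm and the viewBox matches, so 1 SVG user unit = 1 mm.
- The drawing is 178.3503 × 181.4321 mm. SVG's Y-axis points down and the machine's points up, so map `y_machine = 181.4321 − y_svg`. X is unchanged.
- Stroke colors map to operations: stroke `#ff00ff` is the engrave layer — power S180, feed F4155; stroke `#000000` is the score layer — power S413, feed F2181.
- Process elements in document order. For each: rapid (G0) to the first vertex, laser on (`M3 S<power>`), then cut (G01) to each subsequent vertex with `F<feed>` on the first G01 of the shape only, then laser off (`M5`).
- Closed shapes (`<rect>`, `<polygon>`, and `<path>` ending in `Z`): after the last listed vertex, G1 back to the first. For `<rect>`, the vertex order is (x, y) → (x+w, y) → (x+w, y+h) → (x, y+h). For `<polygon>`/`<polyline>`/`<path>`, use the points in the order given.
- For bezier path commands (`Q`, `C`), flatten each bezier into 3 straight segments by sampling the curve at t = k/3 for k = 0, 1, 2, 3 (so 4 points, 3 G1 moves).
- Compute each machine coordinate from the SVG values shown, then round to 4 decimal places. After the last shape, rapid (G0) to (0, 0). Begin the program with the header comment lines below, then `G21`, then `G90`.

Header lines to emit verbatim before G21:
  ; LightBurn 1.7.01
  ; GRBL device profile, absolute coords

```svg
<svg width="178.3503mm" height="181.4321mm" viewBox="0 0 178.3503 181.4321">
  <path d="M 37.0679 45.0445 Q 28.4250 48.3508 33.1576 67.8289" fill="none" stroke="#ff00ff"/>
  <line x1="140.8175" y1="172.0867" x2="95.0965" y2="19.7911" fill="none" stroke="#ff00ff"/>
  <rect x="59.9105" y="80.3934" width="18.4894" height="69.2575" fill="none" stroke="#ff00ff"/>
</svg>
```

viewBox `0 0 178.3503 181.4321` with mm width/height → 1 unit = 1 mm. Flip: y_m = 181.4321 − y_svg.

**Shape 1** — `<path>` quadratic bezier, stroke `#ff00ff` → engrave (S180, F4155). Control points (SVG): P0=(37.0679,45.0445), P1=(28.4250,48.3508), P2=(33.1576,67.8289); sampled at t=k/3. Machine vertices: (37.0679,136.3876) → (32.7921,132.3865) → (31.4887,124.7917) → (33.1576,113.6032). Open path.

**Shape 2** — `<line>` line segment, stroke `#ff00ff` → engrave (S180, F4155). Machine vertices: (140.8175,9.3454) → (95.0965,161.6410). Open path.

**Shape 3** — `<rect>` rectangle, stroke `#ff00ff` → engrave (S180, F4155). Machine vertices: (59.9105,101.0387) → (78.3999,101.0387) → (78.3999,31.7812) → (59.9105,31.7812) → (59.9105,101.0387). Closed: final G1 returns to the first vertex.

; LightBurn 1.7.01
; GRBL device profile, absolute coords
G21
G90
G0 X37.0679 Y136.3876
M3 S180
G01 X32.7921 Y132.3865 F4155
G01 X31.4887 Y124.7917
G01 X33.1576 Y113.6032
M5
G0 X140.8175 Y9.3454
M3 S180
G01 X95.0965 Y161.6410 F4155
M5
G0 X59.9105 Y101.0387
M3 S180
G01 X78.3999 Y101.0387 F4155
G01 X78.3999 Y31.7812
G01 X59.9105 Y31.7812
G01 X59.9105 Y101.0387
M5
G0 X0.0000 Y0.0000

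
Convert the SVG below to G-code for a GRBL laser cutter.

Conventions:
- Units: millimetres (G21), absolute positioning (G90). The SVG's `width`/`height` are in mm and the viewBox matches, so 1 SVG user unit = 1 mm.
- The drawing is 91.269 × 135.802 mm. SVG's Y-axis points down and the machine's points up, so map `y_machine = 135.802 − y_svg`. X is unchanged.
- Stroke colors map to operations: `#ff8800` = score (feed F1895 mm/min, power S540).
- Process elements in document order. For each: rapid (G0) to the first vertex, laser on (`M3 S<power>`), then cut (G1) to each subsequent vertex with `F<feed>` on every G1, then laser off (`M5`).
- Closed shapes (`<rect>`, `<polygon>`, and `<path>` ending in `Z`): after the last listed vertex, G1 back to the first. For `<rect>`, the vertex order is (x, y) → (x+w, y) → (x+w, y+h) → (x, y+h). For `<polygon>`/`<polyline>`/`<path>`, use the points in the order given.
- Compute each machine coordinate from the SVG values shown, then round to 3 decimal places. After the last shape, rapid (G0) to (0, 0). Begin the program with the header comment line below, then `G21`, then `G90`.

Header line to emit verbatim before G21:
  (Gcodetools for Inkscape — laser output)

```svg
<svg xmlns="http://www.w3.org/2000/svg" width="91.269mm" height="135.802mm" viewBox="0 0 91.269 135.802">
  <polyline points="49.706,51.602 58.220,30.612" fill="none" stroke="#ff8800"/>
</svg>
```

(Gcodetools for Inkscape — laser output)
G21
G90
G0 X49.706 Y84.200
M3 S540
G1 X58.220 Y105.190 F1895
M5
G0 X0.000 Y0.000

1 u = 1 mm; y_m = 135.802 − y.

[1] `<polyline>` line segment, #ff8800→score S540 F1895: (49.706,84.200) → (58.220,105.190)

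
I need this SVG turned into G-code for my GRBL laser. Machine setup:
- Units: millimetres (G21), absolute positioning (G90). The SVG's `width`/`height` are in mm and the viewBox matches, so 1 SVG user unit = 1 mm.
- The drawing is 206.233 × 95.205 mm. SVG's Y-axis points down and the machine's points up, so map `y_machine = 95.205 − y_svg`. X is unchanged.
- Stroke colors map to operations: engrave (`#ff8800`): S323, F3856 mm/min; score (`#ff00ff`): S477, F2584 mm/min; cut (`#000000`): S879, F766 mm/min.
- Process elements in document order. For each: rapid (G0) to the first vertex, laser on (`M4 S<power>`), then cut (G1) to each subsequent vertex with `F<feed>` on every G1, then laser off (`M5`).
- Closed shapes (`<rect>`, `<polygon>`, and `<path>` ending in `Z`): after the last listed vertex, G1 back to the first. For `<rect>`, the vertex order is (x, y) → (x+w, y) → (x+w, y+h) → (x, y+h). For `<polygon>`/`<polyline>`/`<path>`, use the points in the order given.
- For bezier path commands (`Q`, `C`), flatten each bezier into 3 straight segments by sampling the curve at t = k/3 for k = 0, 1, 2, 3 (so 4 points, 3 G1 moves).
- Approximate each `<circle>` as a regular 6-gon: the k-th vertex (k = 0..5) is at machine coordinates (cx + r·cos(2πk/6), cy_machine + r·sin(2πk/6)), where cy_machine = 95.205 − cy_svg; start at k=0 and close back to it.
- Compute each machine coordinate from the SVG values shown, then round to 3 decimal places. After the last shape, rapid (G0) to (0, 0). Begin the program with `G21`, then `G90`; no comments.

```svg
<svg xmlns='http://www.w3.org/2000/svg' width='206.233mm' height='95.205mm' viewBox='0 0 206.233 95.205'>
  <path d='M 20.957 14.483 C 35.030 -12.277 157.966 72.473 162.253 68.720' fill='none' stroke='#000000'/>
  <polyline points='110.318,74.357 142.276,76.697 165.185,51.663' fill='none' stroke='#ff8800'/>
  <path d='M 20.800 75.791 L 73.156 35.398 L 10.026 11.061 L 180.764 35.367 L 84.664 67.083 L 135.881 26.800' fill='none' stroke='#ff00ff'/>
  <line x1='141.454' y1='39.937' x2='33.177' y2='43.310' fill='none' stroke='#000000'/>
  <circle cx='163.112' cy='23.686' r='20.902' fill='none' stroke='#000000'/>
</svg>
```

Since the viewBox matches the mm dimensions, user units are millimetres directly. The only transform is the Y-flip y_m = 95.205 − y_svg.

Shape 1 is a cubic bezier drawn with `<path>`. Its stroke #000000 means cut at S879, F766. After flipping Y the toolpath is (20.957,80.722) → (62.891,77.720) → (126.843,44.825) → (162.253,26.485).

Shape 2 is a open polyline drawn with `<polyline>`. Its stroke #ff8800 means engrave at S323, F3856. After flipping Y the toolpath is (110.318,20.848) → (142.276,18.508) → (165.185,43.542).

Shape 3 is a open polyline drawn with `<path>`. Its stroke #ff00ff means score at S477, F2584. After flipping Y the toolpath is (20.800,19.414) → (73.156,59.807) → (10.026,84.144) → (180.764,59.838) → (84.664,28.122) → (135.881,68.405).

Shape 4 is a line segment drawn with `<line>`. Its stroke #000000 means cut at S879, F766. After flipping Y the toolpath is (141.454,55.268) → (33.177,51.895).

Shape 5 is a circle drawn with `<circle>`. Its stroke #000000 means cut at S879, F766. After flipping Y the toolpath is (184.014,71.519) → (173.563,89.621) → (152.661,89.621) → (142.210,71.519) → (152.661,53.417) → (173.563,53.417) → (184.014,71.519), returning to the start.

G21
G90
G0 X20.957 Y80.722
M4 S879
G1 X62.891 Y77.720 F766
G1 X126.843 Y44.825 F766
G1 X162.253 Y26.485 F766
M5
G0 X110.318 Y20.848
M4 S323
G1 X142.276 Y18.508 F3856
G1 X165.185 Y43.542 F3856
M5
G0 X20.800 Y19.414
M4 S477
G1 X73.156 Y59.807 F2584
G1 X10.026 Y84.144 F2584
G1 X180.764 Y59.838 F2584
G1 X84.664 Y28.122 F2584
G1 X135.881 Y68.405 F2584
M5
G0 X141.454 Y55.268
M4 S879
G1 X33.177 Y51.895 F766
M5
G0 X184.014 Y71.519
M4 S879
G1 X173.563 Y89.621 F766
G1 X152.661 Y89.621 F766
G1 X142.210 Y71.519 F766
G1 X152.661 Y53.417 F766
G1 X173.563 Y53.417 F766
G1 X184.014 Y71.519 F766
M5
G0 X0.000 Y0.000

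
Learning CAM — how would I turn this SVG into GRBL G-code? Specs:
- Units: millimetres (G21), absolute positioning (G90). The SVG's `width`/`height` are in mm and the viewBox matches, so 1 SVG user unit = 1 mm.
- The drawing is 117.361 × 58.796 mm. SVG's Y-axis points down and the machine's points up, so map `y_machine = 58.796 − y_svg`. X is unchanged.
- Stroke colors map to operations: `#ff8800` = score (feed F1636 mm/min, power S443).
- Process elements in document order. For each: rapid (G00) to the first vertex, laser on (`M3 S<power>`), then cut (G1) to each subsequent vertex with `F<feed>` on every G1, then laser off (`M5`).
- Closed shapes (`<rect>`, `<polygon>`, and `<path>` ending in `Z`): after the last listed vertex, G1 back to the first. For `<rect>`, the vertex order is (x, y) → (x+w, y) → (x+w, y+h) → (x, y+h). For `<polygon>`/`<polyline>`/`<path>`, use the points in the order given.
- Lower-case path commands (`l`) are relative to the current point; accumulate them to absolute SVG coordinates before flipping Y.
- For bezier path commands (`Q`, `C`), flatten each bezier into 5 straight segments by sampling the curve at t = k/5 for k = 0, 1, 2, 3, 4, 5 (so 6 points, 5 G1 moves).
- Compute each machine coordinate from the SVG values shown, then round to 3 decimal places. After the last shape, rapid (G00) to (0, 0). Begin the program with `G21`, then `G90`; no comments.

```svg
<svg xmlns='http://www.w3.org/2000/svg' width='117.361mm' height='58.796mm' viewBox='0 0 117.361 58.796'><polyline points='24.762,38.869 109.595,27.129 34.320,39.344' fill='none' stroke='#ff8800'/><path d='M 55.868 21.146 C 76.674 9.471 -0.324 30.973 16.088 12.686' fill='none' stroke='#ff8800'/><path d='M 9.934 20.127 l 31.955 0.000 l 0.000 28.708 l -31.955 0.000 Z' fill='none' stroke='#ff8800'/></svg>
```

G21
G90
G00 X24.762 Y19.927
M3 S443
G1 X109.595 Y31.667 F1636
G1 X34.320 Y19.452 F1636
M5
G00 X55.868 Y37.650
M3 S443
G1 X58.145 Y41.257 F1636
G1 X46.127 Y40.405 F1636
G1 X28.993 Y38.594 F1636
G1 X15.920 Y39.329 F1636
G1 X16.088 Y46.110 F1636
M5
G00 X9.934 Y38.669
M3 S443
G1 X41.889 Y38.669 F1636
G1 X41.889 Y9.961 F1636
G1 X9.934 Y9.961 F1636
G1 X9.934 Y38.669 F1636
M5
G00 X0.000 Y0.000

Since the viewBox matches the mm dimensions, user units are millimetres directly. The only transform is the Y-flip y_m = 58.796 − y_svg.

Shape 1 is a open polyline drawn with `<polyline>`. Its stroke #ff8800 means score at S443, F1636. After flipping Y the toolpath is (24.762,19.927) → (109.595,31.667) → (34.320,19.452).

Shape 2 is a cubic bezier drawn with `<path>`. Its stroke #ff8800 means score at S443, F1636. After flipping Y the toolpath is (55.868,37.650) → (58.145,41.257) → (46.127,40.405) → (28.993,38.594) → (15.920,39.329) → (16.088,46.110).

Shape 3 is a rectangle drawn with `<path>`. Its stroke #ff8800 means score at S443, F1636. After flipping Y the toolpath is (9.934,38.669) → (41.889,38.669) → (41.889,9.961) → (9.934,9.961) → (9.934,38.669), returning to the start.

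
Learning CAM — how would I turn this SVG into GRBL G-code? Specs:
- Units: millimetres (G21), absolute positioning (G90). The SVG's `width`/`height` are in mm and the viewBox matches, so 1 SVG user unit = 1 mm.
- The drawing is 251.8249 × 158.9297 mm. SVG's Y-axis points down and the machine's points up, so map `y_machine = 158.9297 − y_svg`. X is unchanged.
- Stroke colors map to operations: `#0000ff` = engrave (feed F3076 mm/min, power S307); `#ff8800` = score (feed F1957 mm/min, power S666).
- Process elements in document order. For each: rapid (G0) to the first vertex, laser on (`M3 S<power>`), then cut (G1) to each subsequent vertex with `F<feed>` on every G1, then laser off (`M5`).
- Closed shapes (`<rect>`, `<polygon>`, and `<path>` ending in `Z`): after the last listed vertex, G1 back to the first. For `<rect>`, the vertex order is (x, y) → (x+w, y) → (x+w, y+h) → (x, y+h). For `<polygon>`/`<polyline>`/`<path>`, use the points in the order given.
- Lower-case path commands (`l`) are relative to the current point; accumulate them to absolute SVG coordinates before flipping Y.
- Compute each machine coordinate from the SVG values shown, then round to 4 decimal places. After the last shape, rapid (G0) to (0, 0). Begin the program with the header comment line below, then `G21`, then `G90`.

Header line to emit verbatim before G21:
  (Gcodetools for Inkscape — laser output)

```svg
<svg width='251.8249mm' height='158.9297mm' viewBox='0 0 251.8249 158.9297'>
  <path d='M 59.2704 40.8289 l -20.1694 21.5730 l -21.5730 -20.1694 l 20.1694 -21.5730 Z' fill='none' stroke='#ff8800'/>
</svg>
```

(Gcodetools for Inkscape — laser output)
G21
G90
G0 X59.2704 Y118.1008
M3 S666
G1 X39.1010 Y96.5278 F1957
G1 X17.5280 Y116.6972 F1957
G1 X37.6974 Y138.2702 F1957
G1 X59.2704 Y118.1008 F1957
M5
G0 X0.0000 Y0.0000

Since the viewBox matches the mm dimensions, user units are millimetres directly. The only transform is the Y-flip y_m = 158.9297 − y_svg.

Shape 1 is a regular polygon drawn with `<path>`. Its stroke #ff8800 means score at S666, F1957. After flipping Y the toolpath is (59.2704,118.1008) → (39.1010,96.5278) → (17.5280,116.6972) → (37.6974,138.2702) → (59.2704,118.1008), returning to the start.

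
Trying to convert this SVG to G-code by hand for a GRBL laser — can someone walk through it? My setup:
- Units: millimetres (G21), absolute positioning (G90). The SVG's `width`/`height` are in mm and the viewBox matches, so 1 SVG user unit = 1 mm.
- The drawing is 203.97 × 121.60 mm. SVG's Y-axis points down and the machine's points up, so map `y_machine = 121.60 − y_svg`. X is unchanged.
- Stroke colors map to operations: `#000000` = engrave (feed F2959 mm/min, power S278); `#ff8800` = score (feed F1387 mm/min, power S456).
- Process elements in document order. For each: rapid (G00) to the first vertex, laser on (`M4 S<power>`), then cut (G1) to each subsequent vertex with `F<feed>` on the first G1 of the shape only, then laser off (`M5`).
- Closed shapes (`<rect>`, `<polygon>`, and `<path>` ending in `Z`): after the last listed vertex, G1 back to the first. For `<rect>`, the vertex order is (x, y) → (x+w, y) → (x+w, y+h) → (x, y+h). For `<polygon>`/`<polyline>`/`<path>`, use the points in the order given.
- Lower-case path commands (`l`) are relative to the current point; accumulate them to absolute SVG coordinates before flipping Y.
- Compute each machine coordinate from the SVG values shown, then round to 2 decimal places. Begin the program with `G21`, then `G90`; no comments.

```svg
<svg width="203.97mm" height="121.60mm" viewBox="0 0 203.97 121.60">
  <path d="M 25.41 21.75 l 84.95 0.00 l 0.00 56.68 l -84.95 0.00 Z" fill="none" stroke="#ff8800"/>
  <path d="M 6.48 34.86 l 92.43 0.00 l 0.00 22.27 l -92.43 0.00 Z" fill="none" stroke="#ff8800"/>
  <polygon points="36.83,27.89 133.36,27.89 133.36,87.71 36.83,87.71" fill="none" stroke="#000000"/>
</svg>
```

Since the viewBox matches the mm dimensions, user units are millimetres directly. The only transform is the Y-flip y_m = 121.60 − y_svg.

Shape 1 is a rectangle drawn with `<path>`. Its stroke #ff8800 means score at S456, F1387. After flipping Y the toolpath is (25.41,99.85) → (110.36,99.85) → (110.36,43.17) → (25.41,43.17) → (25.41,99.85), returning to the start.

Shape 2 is a rectangle drawn with `<path>`. Its stroke #ff8800 means score at S456, F1387. After flipping Y the toolpath is (6.48,86.74) → (98.91,86.74) → (98.91,64.47) → (6.48,64.47) → (6.48,86.74), returning to the start.

Shape 3 is a rectangle drawn with `<polygon>`. Its stroke #000000 means engrave at S278, F2959. After flipping Y the toolpath is (36.83,93.71) → (133.36,93.71) → (133.36,33.89) → (36.83,33.89) → (36.83,93.71), returning to the start.

G21
G90
G00 X25.41 Y99.85
M4 S456
G1 X110.36 Y99.85 F1387
G1 X110.36 Y43.17
G1 X25.41 Y43.17
G1 X25.41 Y99.85
M5
G00 X6.48 Y86.74
M4 S456
G1 X98.91 Y86.74 F1387
G1 X98.91 Y64.47
G1 X6.48 Y64.47
G1 X6.48 Y86.74
M5
G00 X36.83 Y93.71
M4 S278
G1 X133.36 Y93.71 F2959
G1 X133.36 Y33.89
G1 X36.83 Y33.89
G1 X36.83 Y93.71
M5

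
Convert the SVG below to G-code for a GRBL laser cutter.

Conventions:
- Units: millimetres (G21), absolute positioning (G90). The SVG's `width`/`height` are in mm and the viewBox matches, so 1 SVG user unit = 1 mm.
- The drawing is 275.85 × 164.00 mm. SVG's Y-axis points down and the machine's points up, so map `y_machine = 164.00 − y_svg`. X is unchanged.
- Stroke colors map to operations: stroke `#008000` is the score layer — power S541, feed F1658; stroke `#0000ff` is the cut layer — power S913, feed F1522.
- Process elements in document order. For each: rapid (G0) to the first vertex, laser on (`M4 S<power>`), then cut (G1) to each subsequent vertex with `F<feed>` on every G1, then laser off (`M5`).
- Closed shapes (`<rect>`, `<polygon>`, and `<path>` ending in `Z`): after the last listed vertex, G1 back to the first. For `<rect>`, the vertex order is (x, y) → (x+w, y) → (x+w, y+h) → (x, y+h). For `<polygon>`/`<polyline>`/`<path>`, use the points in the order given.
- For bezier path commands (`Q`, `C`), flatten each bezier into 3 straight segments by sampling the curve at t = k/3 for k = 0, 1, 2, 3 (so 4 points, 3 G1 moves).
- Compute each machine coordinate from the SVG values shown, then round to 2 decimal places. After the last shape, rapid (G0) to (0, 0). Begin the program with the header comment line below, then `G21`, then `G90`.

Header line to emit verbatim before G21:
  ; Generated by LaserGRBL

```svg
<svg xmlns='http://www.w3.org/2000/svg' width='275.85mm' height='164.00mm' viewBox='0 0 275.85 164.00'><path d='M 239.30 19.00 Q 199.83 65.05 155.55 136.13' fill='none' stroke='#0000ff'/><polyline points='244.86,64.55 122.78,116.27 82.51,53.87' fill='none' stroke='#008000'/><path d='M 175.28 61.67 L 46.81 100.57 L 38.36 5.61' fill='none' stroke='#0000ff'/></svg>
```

1 u = 1 mm; y_m = 164.00 − y.

[1] `<path>` quadratic bezier, #0000ff→cut S913 F1522: (239.30,145.00) → (212.45,111.52) → (184.54,72.48) → (155.55,27.87)

[2] `<polyline>` open polyline, #008000→score S541 F1658: (244.86,99.45) → (122.78,47.73) → (82.51,110.13)

[3] `<path>` open polyline, #0000ff→cut S913 F1522: (175.28,102.33) → (46.81,63.43) → (38.36,158.39)

; Generated by LaserGRBL
G21
G90
G0 X239.30 Y145.00
M4 S913
G1 X212.45 Y111.52 F1522
G1 X184.54 Y72.48 F1522
G1 X155.55 Y27.87 F1522
M5
G0 X244.86 Y99.45
M4 S541
G1 X122.78 Y47.73 F1658
G1 X82.51 Y110.13 F1658
M5
G0 X175.28 Y102.33
M4 S913
G1 X46.81 Y63.43 F1522
G1 X38.36 Y158.39 F1522
M5
G0 X0.00 Y0.00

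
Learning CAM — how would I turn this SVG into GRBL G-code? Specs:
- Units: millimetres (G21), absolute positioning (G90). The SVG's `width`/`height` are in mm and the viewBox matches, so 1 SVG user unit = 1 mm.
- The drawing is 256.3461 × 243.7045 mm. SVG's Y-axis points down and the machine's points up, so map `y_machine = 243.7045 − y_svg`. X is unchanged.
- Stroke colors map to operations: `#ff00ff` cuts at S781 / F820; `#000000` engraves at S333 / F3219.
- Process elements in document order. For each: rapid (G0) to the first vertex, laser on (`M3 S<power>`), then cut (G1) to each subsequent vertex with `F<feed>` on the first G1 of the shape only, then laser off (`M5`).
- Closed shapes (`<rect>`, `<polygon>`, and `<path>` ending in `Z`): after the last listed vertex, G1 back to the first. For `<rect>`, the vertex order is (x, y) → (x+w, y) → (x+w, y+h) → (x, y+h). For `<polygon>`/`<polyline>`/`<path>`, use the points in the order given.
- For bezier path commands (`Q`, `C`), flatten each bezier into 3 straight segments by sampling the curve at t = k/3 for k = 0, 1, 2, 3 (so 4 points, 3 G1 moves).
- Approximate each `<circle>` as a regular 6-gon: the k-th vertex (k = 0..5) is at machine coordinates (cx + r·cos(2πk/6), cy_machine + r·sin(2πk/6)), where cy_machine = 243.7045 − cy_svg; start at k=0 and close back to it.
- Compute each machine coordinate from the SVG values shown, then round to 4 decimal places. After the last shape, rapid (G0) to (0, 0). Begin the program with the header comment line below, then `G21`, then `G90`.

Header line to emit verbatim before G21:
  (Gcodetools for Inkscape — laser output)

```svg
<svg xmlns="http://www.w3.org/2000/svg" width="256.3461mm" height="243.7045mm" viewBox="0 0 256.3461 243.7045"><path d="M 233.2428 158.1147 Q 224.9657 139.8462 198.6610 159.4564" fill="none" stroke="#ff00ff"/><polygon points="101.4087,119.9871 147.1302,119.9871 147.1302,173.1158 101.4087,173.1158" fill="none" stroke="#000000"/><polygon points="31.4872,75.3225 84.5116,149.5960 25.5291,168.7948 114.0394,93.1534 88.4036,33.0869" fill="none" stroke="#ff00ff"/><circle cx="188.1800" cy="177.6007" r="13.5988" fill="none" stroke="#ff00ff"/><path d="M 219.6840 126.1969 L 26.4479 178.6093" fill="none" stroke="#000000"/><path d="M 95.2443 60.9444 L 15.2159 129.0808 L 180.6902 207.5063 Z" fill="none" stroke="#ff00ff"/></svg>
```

(Gcodetools for Inkscape — laser output)
G21
G90
G0 X233.2428 Y85.5898
M3 S781
G1 X225.7217 Y93.5601 F820
G1 X214.1944 Y93.1128
G1 X198.6610 Y84.2481
M5
G0 X101.4087 Y123.7174
M3 S333
G1 X147.1302 Y123.7174 F3219
G1 X147.1302 Y70.5887
G1 X101.4087 Y70.5887
G1 X101.4087 Y123.7174
M5
G0 X31.4872 Y168.3820
M3 S781
G1 X84.5116 Y94.1085 F820
G1 X25.5291 Y74.9097
G1 X114.0394 Y150.5511
G1 X88.4036 Y210.6176
G1 X31.4872 Y168.3820
M5
G0 X201.7788 Y66.1038
M3 S781
G1 X194.9794 Y77.8807 F820
G1 X181.3806 Y77.8807
G1 X174.5812 Y66.1038
G1 X181.3806 Y54.3269
G1 X194.9794 Y54.3269
G1 X201.7788 Y66.1038
M5
G0 X219.6840 Y117.5076
M3 S333
G1 X26.4479 Y65.0952 F3219
M5
G0 X95.2443 Y182.7601
M3 S781
G1 X15.2159 Y114.6237 F820
G1 X180.6902 Y36.1982
G1 X95.2443 Y182.7601
M5
G0 X0.0000 Y0.0000

1 u = 1 mm; y_m = 243.7045 − y.

[1] `<path>` quadratic bezier, #ff00ff→cut S781 F820: (233.2428,85.5898) → (225.7217,93.5601) → (214.1944,93.1128) → (198.6610,84.2481)

[2] `<polygon>` rectangle, #000000→engrave S333 F3219: (101.4087,123.7174) → (147.1302,123.7174) → (147.1302,70.5887) → (101.4087,70.5887) → (101.4087,123.7174) (closed)

[3] `<polygon>` closed polygon, #ff00ff→cut S781 F820: (31.4872,168.3820) → (84.5116,94.1085) → (25.5291,74.9097) → (114.0394,150.5511) → (88.4036,210.6176) → (31.4872,168.3820) (closed)

[4] `<circle>` circle, #ff00ff→cut S781 F820: (201.7788,66.1038) → (194.9794,77.8807) → (181.3806,77.8807) → (174.5812,66.1038) → (181.3806,54.3269) → (194.9794,54.3269) → (201.7788,66.1038) (closed)

[5] `<path>` line segment, #000000→engrave S333 F3219: (219.6840,117.5076) → (26.4479,65.0952)

[6] `<path>` closed polygon, #ff00ff→cut S781 F820: (95.2443,182.7601) → (15.2159,114.6237) → (180.6902,36.1982) → (95.2443,182.7601) (closed)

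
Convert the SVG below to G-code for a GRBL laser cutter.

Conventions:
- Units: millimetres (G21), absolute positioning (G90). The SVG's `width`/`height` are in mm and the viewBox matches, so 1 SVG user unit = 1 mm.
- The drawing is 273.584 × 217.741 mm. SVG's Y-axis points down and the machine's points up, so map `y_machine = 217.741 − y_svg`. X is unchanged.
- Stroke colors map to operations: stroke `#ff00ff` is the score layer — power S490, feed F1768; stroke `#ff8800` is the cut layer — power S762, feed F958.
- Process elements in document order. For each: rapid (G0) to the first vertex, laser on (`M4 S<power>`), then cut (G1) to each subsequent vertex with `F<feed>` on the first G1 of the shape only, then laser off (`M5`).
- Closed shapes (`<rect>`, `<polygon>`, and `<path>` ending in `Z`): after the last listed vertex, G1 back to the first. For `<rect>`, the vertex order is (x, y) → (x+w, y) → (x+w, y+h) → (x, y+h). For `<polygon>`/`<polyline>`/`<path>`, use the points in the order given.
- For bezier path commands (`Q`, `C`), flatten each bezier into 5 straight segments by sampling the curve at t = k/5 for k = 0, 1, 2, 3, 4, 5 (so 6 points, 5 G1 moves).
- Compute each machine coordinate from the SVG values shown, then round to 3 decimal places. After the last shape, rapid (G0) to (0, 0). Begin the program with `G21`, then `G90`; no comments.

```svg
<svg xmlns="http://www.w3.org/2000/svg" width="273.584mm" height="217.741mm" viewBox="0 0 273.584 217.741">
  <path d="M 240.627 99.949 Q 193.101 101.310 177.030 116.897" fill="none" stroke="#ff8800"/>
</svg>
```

Since the viewBox matches the mm dimensions, user units are millimetres directly. The only transform is the Y-flip y_m = 217.741 − y_svg.

Shape 1 is a quadratic bezier drawn with `<path>`. Its stroke #ff8800 means cut at S762, F958. After flipping Y the toolpath is (240.627,117.792) → (222.875,116.679) → (207.639,114.427) → (194.920,111.037) → (184.717,106.510) → (177.030,100.844).

G21
G90
G0 X240.627 Y117.792
M4 S762
G1 X222.875 Y116.679 F958
G1 X207.639 Y114.427
G1 X194.920 Y111.037
G1 X184.717 Y106.510
G1 X177.030 Y100.844
M5
G0 X0.000 Y0.000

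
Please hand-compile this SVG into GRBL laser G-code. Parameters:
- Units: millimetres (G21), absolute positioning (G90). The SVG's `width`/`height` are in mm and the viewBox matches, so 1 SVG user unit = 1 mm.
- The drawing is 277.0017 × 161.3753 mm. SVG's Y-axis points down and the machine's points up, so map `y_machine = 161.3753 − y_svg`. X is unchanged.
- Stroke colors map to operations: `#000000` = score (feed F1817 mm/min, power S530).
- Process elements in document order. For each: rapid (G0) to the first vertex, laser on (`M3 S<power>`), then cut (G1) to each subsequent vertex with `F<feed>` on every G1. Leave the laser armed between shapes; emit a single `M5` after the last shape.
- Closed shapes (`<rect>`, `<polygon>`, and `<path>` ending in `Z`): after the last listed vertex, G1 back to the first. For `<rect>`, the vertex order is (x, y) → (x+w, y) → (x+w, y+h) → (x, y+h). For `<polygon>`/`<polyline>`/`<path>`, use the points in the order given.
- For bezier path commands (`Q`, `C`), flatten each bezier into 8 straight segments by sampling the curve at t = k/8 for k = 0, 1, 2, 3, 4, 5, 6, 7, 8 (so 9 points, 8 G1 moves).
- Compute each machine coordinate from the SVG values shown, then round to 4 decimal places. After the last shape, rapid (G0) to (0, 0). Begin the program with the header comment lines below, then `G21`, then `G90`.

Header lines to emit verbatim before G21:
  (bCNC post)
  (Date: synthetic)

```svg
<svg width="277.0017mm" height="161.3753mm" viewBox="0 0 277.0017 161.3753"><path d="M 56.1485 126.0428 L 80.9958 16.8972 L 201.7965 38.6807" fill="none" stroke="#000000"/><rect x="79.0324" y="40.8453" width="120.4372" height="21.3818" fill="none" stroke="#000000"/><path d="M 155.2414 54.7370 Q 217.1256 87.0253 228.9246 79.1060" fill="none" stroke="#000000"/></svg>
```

viewBox `0 0 277.0017 161.3753` with mm width/height → 1 unit = 1 mm. Flip: y_m = 161.3753 − y_svg.

**Shape 1** — `<path>` open polyline, stroke `#000000` → score (S530, F1817). Machine vertices: (56.1485,35.3325) → (80.9958,144.4781) → (201.7965,122.6946). Open path.

**Shape 2** — `<rect>` rectangle, stroke `#000000` → score (S530, F1817). Machine vertices: (79.0324,120.5300) → (199.4696,120.5300) → (199.4696,99.1482) → (79.0324,99.1482) → (79.0324,120.5300). Closed: final G1 returns to the first vertex.

**Shape 3** — `<path>` quadratic bezier, stroke `#000000` → score (S530, F1817). Control points (SVG): P0=(155.2414,54.7370), P1=(217.1256,87.0253), P2=(228.9246,79.1060); sampled at t=k/8. Machine vertices: (155.2414,106.6383) → (169.9299,99.1945) → (183.0532,93.0071) → (194.6113,88.0763) → (204.6043,84.4019) → (213.0321,81.9840) → (219.8948,80.8226) → (225.1923,80.9177) → (228.9246,82.2693). Open path.

(bCNC post)
(Date: synthetic)
G21
G90
G0 X56.1485 Y35.3325
M3 S530
G1 X80.9958 Y144.4781 F1817
G1 X201.7965 Y122.6946 F1817
G0 X79.0324 Y120.5300
M3 S530
G1 X199.4696 Y120.5300 F1817
G1 X199.4696 Y99.1482 F1817
G1 X79.0324 Y99.1482 F1817
G1 X79.0324 Y120.5300 F1817
G0 X155.2414 Y106.6383
M3 S530
G1 X169.9299 Y99.1945 F1817
G1 X183.0532 Y93.0071 F1817
G1 X194.6113 Y88.0763 F1817
G1 X204.6043 Y84.4019 F1817
G1 X213.0321 Y81.9840 F1817
G1 X219.8948 Y80.8226 F1817
G1 X225.1923 Y80.9177 F1817
G1 X228.9246 Y82.2693 F1817
M5
G0 X0.0000 Y0.0000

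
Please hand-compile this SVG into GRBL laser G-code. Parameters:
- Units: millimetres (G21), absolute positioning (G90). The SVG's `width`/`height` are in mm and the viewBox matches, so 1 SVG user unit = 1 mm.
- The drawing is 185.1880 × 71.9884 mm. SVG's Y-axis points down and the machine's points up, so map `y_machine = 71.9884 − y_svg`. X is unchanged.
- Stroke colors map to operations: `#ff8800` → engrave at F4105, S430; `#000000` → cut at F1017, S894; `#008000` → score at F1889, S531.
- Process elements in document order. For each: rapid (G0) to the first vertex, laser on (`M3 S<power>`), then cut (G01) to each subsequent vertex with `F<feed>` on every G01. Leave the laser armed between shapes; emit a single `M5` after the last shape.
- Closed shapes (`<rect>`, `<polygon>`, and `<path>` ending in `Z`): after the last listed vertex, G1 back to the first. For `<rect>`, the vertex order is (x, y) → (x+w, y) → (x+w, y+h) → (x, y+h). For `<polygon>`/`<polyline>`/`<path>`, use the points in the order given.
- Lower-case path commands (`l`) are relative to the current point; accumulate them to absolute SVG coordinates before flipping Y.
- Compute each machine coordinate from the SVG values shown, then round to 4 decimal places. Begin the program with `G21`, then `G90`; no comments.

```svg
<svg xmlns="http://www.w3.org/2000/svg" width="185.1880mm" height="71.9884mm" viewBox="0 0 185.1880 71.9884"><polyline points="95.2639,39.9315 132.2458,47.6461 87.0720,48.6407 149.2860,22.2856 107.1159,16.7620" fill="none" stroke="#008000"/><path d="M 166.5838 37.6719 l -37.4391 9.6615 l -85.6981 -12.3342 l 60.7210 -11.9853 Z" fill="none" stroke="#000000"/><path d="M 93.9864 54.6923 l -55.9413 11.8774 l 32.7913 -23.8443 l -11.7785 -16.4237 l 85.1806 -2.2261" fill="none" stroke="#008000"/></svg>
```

1 u = 1 mm; y_m = 71.9884 − y.

[1] `<polyline>` open polyline, #008000→score S531 F1889: (95.2639,32.0569) → (132.2458,24.3423) → (87.0720,23.3477) → (149.2860,49.7028) → (107.1159,55.2264)

[2] `<path>` closed polygon, #000000→cut S894 F1017: (166.5838,34.3165) → (129.1447,24.6550) → (43.4466,36.9892) → (104.1676,48.9745) → (166.5838,34.3165) (closed)

[3] `<path>` open polyline, #008000→score S531 F1889: (93.9864,17.2961) → (38.0451,5.4187) → (70.8364,29.2630) → (59.0579,45.6867) → (144.2385,47.9128)

G21
G90
G0 X95.2639 Y32.0569
M3 S531
G01 X132.2458 Y24.3423 F1889
G01 X87.0720 Y23.3477 F1889
G01 X149.2860 Y49.7028 F1889
G01 X107.1159 Y55.2264 F1889
G0 X166.5838 Y34.3165
M3 S894
G01 X129.1447 Y24.6550 F1017
G01 X43.4466 Y36.9892 F1017
G01 X104.1676 Y48.9745 F1017
G01 X166.5838 Y34.3165 F1017
G0 X93.9864 Y17.2961
M3 S531
G01 X38.0451 Y5.4187 F1889
G01 X70.8364 Y29.2630 F1889
G01 X59.0579 Y45.6867 F1889
G01 X144.2385 Y47.9128 F1889
M5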